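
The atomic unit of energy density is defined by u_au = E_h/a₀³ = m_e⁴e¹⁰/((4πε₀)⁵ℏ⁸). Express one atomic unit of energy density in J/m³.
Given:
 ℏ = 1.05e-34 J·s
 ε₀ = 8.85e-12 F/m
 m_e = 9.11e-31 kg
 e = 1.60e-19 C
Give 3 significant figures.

u_au = E_h/a₀³ = m_e⁴e¹⁰/((4πε₀)⁵ℏ⁸)
E_h = 4.38e-18 J
a₀ = 5.26e-11 m
E_h/a₀³ = 3.01e13 J/m³

3.01e13 J/m³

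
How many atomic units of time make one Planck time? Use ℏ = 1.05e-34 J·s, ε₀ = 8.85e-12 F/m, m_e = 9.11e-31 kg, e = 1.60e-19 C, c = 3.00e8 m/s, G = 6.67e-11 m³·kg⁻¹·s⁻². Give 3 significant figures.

Planck time: t_P = √(ℏG/c⁵) = 5.37e-44 s
atomic unit of time: τ_au = (4πε₀)²ℏ³/(m_e e⁴) = 2.40e-17 s
ratio = 5.37e-44 / 2.40e-17 = 2.24e-27

2.24e-27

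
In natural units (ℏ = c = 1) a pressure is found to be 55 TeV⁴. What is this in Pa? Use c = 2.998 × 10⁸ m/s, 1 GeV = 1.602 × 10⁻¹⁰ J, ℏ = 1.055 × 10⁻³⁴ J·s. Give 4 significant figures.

1.145 × 10⁵¹ Pa

Pressure is [E]/[L]³ = [E]⁴/(ℏc)³.
1 GeV⁴ → 1/(ℏc)³ × (1 GeV in J)⁴ = 2.082 × 10³⁷ Pa.
Convert the energy scale: 55 TeV⁴ = 5.50 × 10¹³ GeV⁴.
Result: 5.50 × 10¹³ × 2.082 × 10³⁷ = 1.145 × 10⁵¹ Pa.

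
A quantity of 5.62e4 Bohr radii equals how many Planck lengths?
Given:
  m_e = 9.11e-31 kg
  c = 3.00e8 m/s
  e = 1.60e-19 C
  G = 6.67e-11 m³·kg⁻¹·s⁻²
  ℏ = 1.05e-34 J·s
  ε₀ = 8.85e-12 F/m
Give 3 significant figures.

1.83e29

Bohr radius: a₀ = 4πε₀ℏ²/(m_e e²) = 5.26e-11 m
Planck length: ℓ_P = √(ℏG/c³) = 1.61e-35 m
5.62e4 × 5.26e-11 / 1.61e-35 = 1.83e29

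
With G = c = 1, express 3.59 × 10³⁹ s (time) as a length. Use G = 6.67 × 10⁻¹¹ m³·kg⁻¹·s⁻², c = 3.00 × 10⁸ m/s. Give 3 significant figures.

Time → length via c.
3.59 × 10³⁹ s × (c) = 1.08 × 10⁴⁸ m

1.08 × 10⁴⁸ m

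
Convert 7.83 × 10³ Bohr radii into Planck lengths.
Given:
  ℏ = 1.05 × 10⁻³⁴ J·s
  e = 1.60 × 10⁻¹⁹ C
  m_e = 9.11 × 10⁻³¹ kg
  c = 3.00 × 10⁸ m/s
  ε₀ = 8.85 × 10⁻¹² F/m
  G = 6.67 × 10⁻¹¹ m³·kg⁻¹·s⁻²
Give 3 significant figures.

2.56 × 10²⁸

Bohr radius: a₀ = 4πε₀ℏ²/(m_e e²) = 5.26 × 10⁻¹¹ m
Planck length: ℓ_P = √(ℏG/c³) = 1.61 × 10⁻³⁵ m
7.83 × 10³ × 5.26 × 10⁻¹¹ / 1.61 × 10⁻³⁵ = 2.56 × 10²⁸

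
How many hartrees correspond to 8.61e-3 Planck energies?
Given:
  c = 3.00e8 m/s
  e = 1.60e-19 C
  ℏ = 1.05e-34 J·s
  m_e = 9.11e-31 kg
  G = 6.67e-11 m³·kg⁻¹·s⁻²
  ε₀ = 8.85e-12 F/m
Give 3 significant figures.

Planck energy: E_P = √(ℏc⁵/G) = 1.96e9 J
hartree: E_h = m_e e⁴/(4πε₀ℏ)² = 4.38e-18 J
8.61e-3 × 1.96e9 / 4.38e-18 = 3.85e24

3.85e24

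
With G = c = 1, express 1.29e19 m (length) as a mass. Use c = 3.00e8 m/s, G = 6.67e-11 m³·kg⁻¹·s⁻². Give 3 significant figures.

1.74e46 kg

Length → mass via c²/G.
1.29e19 m × (c²/G) = 1.74e46 kg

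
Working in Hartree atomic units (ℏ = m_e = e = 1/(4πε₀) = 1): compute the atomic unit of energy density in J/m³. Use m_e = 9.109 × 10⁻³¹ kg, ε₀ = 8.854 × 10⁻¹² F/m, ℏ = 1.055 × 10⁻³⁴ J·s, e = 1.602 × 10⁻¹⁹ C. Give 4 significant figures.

The unique combination of the constants set to 1 with dimensions of energy density is u_au = E_h/a₀³ = m_e⁴e¹⁰/((4πε₀)⁵ℏ⁸).
E_h = 4.354 × 10⁻¹⁸ J
a₀ = 5.297 × 10⁻¹¹ m
E_h/a₀³ = 2.929 × 10¹³ J/m³

2.929 × 10¹³ J/m³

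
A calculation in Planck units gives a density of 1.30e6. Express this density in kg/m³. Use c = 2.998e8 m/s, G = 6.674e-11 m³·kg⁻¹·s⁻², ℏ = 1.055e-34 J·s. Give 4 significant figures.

6.700e102 kg/m³

One Planck density: ρ_P = c⁵/(ℏG²) = 5.154e96 kg/m³.
1.30e6 × 5.154e96 kg/m³ = 6.700e102 kg/m³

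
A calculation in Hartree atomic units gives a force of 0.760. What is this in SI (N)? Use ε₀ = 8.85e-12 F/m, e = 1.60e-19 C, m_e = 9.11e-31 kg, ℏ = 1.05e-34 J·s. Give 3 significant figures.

6.33e-8 N

One atomic unit of force: F_au = E_h/a₀ = m_e²e⁶/((4πε₀)³ℏ⁴) = 8.33e-8 N.
0.760 × 8.33e-8 N = 6.33e-8 N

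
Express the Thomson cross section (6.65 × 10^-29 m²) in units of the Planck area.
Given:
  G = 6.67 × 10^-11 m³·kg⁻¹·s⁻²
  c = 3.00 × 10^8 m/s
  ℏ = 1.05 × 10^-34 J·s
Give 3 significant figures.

Planck area: A_P = ℏG/c³ = 2.59 × 10^-70 m².
6.65 × 10^-29 / 2.59 × 10^-70 = 2.56 × 10^41

2.56 × 10^41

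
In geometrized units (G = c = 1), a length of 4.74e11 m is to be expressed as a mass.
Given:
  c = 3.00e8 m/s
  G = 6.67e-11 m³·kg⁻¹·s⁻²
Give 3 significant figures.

6.40e38 kg

Length → mass via c²/G.
4.74e11 m × (c²/G) = 6.40e38 kg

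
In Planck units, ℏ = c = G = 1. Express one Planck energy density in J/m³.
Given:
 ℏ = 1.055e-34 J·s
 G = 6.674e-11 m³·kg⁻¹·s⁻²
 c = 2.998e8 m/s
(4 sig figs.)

The unique combination of the constants set to 1 with dimensions of energy density is u_P = c⁷/(ℏG²).
  = 2.177e59 / 4.699e-55
  = 4.632e113 J/m³

4.632e113 J/m³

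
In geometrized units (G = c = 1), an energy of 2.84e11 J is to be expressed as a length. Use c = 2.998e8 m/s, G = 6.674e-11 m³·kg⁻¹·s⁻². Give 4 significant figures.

2.346e-33 m

Energy → length via G/c⁴.
2.84e11 J × (G/c⁴) = 2.346e-33 m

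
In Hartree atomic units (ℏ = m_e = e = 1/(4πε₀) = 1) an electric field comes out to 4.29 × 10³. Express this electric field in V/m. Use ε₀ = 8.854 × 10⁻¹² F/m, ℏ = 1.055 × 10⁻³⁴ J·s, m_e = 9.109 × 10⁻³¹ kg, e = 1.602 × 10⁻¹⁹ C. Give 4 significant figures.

2.201 × 10¹⁵ V/m

One atomic unit of electric field: E_au = E_h/(e a₀) = m_e²e⁵/((4πε₀)³ℏ⁴) = 5.131 × 10¹¹ V/m.
4.29 × 10³ × 5.131 × 10¹¹ V/m = 2.201 × 10¹⁵ V/m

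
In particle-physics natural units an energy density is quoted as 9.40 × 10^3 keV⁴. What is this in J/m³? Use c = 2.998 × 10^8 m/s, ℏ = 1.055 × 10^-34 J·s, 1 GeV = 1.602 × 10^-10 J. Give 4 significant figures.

[E]/[L]³ = [E]⁴/(ℏc)³; restore (ℏc)⁻³.
1 GeV⁴ → 1/(ℏc)³ × (1 GeV in J)⁴ = 2.082 × 10^37 J/m³.
Convert the energy scale: 9.40 × 10^3 keV⁴ = 9.40 × 10^-21 GeV⁴.
Result: 9.40 × 10^-21 × 2.082 × 10^37 = 1.957 × 10^17 J/m³.

1.957 × 10^17 J/m³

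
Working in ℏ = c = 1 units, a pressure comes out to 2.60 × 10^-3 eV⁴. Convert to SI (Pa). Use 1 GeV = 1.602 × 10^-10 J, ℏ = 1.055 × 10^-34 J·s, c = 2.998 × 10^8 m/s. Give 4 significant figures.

0.05412 Pa

Pressure is [E]/[L]³ = [E]⁴/(ℏc)³.
1 GeV⁴ → 1/(ℏc)³ × (1 GeV in J)⁴ = 2.082 × 10^37 Pa.
Convert the energy scale: 2.60 × 10^-3 eV⁴ = 2.60 × 10^-39 GeV⁴.
Result: 2.60 × 10^-39 × 2.082 × 10^37 = 0.05412 Pa.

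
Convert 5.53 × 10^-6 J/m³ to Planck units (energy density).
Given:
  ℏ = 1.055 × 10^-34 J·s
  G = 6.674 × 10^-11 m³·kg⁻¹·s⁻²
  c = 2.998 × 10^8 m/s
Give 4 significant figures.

1.194 × 10^-119

Planck energy density: u_P = c⁷/(ℏG²) = 4.632 × 10^113 J/m³.
5.53 × 10^-6 / 4.632 × 10^113 = 1.194 × 10^-119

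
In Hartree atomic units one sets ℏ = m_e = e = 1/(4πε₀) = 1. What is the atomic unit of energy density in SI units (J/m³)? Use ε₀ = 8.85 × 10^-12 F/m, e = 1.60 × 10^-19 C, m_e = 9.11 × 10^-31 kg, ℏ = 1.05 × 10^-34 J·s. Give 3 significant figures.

u_au = E_h/a₀³ = m_e⁴e¹⁰/((4πε₀)⁵ℏ⁸)
E_h = 4.38 × 10^-18 J
a₀ = 5.26 × 10^-11 m
E_h/a₀³ = 3.01 × 10^13 J/m³

3.01 × 10^13 J/m³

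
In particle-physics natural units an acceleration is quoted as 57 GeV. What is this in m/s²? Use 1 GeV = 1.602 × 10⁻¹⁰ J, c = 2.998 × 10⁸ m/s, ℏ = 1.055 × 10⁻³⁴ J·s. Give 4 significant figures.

2.595 × 10³⁴ m/s²

Acceleration is [L]/[T]² = c·[E]/ℏ.
1 GeV → c/ℏ × (1 GeV in J) = 4.552 × 10³² m/s².
Result: 57 × 4.552 × 10³² = 2.595 × 10³⁴ m/s².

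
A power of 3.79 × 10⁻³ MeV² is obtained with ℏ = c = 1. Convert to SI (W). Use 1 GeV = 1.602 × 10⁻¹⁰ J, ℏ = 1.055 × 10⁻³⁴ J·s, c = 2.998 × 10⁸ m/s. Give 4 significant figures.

9.220 × 10⁵ W

Power is [E]/[T] = [E]²/ℏ.
1 GeV² → 1/ℏ × (1 GeV in J)² = 2.433 × 10¹⁴ W.
Convert the energy scale: 3.79 × 10⁻³ MeV² = 3.79 × 10⁻⁹ GeV².
Result: 3.79 × 10⁻⁹ × 2.433 × 10¹⁴ = 9.220 × 10⁵ W.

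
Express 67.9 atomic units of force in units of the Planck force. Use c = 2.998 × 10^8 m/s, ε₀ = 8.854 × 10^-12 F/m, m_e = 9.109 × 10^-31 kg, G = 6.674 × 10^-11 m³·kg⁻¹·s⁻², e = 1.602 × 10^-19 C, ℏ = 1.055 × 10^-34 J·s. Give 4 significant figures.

atomic unit of force: F_au = E_h/a₀ = m_e²e⁶/((4πε₀)³ℏ⁴) = 8.220 × 10^-8 N
Planck force: F_P = c⁴/G = 1.210 × 10^44 N
67.9 × 8.220 × 10^-8 / 1.210 × 10^44 = 4.611 × 10^-50

4.611 × 10^-50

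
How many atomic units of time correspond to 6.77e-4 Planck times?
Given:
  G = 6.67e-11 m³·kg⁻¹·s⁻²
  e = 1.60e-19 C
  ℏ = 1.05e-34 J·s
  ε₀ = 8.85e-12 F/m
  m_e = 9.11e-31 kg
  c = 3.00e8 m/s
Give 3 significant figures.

Planck time: t_P = √(ℏG/c⁵) = 5.37e-44 s
atomic unit of time: τ_au = (4πε₀)²ℏ³/(m_e e⁴) = 2.40e-17 s
6.77e-4 × 5.37e-44 / 2.40e-17 = 1.52e-30

1.52e-30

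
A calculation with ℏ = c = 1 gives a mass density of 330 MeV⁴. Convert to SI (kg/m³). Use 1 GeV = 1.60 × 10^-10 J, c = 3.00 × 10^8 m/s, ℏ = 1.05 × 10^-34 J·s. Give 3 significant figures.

7.69 × 10^10 kg/m³

Mass density is [E]/(c²[L]³) = [E]⁴/(ℏ³c⁵).
1 GeV⁴ → 1/(ℏ³c⁵) × (1 GeV in J)⁴ = 2.33 × 10^20 kg/m³.
Convert the energy scale: 330 MeV⁴ = 3.30 × 10^-10 GeV⁴.
Result: 3.30 × 10^-10 × 2.33 × 10^20 = 7.69 × 10^10 kg/m³.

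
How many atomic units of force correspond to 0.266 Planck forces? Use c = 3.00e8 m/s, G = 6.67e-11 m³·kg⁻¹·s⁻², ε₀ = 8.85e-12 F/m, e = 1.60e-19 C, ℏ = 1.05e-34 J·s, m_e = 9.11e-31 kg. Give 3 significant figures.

3.88e50

Planck force: F_P = c⁴/G = 1.21e44 N
atomic unit of force: F_au = E_h/a₀ = m_e²e⁶/((4πε₀)³ℏ⁴) = 8.33e-8 N
0.266 × 1.21e44 / 8.33e-8 = 3.88e50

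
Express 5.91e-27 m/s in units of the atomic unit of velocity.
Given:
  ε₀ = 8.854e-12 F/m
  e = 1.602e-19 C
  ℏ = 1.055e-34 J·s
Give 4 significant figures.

2.703e-33

atomic unit of velocity: v_au = e²/(4πε₀ℏ) = 2.186e6 m/s.
5.91e-27 / 2.186e6 = 2.703e-33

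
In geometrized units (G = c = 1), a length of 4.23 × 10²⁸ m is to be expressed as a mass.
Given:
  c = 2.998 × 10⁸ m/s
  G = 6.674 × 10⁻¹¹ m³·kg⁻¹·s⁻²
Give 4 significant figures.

Length → mass via c²/G.
4.23 × 10²⁸ m × (c²/G) = 5.697 × 10⁵⁵ kg

5.697 × 10⁵⁵ kg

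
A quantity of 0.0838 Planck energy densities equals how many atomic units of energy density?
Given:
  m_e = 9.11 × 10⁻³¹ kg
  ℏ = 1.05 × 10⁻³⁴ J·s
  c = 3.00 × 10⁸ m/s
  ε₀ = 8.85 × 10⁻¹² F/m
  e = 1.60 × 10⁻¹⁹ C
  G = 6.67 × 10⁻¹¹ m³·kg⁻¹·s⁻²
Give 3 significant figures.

Planck energy density: u_P = c⁷/(ℏG²) = 4.68 × 10¹¹³ J/m³
atomic unit of energy density: u_au = E_h/a₀³ = m_e⁴e¹⁰/((4πε₀)⁵ℏ⁸) = 3.01 × 10¹³ J/m³
0.0838 × 4.68 × 10¹¹³ / 3.01 × 10¹³ = 1.30 × 10⁹⁹

1.30 × 10⁹⁹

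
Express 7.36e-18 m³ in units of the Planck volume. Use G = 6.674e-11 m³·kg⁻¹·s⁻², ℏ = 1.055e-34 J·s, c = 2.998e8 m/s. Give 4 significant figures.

Planck volume: V_P = (ℏG/c³)^(3/2) = 4.224e-105 m³.
7.36e-18 / 4.224e-105 = 1.742e87

1.742e87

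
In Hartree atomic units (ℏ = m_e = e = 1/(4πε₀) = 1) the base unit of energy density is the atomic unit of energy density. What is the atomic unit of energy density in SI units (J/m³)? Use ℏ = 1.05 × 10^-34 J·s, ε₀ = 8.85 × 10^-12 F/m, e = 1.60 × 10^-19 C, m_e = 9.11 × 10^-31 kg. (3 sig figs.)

u_au = E_h/a₀³ = m_e⁴e¹⁰/((4πε₀)⁵ℏ⁸)
E_h = 4.38 × 10^-18 J
a₀ = 5.26 × 10^-11 m
E_h/a₀³ = 3.01 × 10^13 J/m³

3.01 × 10^13 J/m³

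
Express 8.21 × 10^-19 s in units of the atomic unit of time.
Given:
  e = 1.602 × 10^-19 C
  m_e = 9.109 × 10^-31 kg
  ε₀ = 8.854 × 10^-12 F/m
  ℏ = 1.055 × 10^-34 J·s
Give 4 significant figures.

0.03389

atomic unit of time: τ_au = (4πε₀)²ℏ³/(m_e e⁴) = 2.423 × 10^-17 s.
8.21 × 10^-19 / 2.423 × 10^-17 = 0.03389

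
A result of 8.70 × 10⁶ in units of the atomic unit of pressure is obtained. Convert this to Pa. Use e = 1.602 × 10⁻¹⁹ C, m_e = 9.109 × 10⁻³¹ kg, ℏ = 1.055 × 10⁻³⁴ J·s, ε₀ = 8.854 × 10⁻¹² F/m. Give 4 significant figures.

One atomic unit of pressure: P_au = E_h/a₀³ = m_e⁴e¹⁰/((4πε₀)⁵ℏ⁸) = 2.929 × 10¹³ Pa.
8.70 × 10⁶ × 2.929 × 10¹³ Pa = 2.548 × 10²⁰ Pa

2.548 × 10²⁰ Pa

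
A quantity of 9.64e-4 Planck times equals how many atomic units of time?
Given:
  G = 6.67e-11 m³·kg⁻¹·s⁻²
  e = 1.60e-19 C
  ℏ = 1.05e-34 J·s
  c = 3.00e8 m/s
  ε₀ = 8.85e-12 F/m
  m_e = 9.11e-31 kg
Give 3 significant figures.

Planck time: t_P = √(ℏG/c⁵) = 5.37e-44 s
atomic unit of time: τ_au = (4πε₀)²ℏ³/(m_e e⁴) = 2.40e-17 s
9.64e-4 × 5.37e-44 / 2.40e-17 = 2.16e-30

2.16e-30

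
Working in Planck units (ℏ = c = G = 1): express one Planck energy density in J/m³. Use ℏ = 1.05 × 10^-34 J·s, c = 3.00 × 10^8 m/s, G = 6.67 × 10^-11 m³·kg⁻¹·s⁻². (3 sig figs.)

4.68 × 10^113 J/m³

Dimensional analysis gives u_P = c⁷/(ℏG²).
  = 2.19 × 10^59 / 4.67 × 10^-55
  = 4.68 × 10^113 J/m³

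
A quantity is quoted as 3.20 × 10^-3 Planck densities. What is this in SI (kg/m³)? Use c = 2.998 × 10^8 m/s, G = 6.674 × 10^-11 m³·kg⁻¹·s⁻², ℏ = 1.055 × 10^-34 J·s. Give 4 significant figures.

1.649 × 10^94 kg/m³

One Planck density: ρ_P = c⁵/(ℏG²) = 5.154 × 10^96 kg/m³.
3.20 × 10^-3 × 5.154 × 10^96 kg/m³ = 1.649 × 10^94 kg/m³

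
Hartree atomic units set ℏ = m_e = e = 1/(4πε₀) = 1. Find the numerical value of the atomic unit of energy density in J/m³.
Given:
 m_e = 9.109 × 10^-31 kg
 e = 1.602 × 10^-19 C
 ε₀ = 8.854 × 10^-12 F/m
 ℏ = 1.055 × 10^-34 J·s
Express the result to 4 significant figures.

2.929 × 10^13 J/m³

From ℏ = m_e = e = 1/(4πε₀) = 1 the energy density scale is u_au = E_h/a₀³ = m_e⁴e¹⁰/((4πε₀)⁵ℏ⁸).
E_h = 4.354 × 10^-18 J
a₀ = 5.297 × 10^-11 m
E_h/a₀³ = 2.929 × 10^13 J/m³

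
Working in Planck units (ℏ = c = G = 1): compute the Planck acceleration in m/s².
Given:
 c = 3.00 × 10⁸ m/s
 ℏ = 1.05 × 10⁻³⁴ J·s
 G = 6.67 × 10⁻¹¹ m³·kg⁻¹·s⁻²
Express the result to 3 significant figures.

5.59 × 10⁵¹ m/s²

From ℏ = c = G = 1 the acceleration scale is a_P = √(c⁷/(ℏG)).
  = √(3.12 × 10¹⁰³)
  = 5.59 × 10⁵¹ m/s²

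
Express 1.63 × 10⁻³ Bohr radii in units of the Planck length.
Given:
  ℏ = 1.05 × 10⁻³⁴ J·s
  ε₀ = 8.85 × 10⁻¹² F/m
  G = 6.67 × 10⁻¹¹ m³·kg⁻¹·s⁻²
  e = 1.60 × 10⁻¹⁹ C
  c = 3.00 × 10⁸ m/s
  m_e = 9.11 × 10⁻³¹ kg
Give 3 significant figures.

Bohr radius: a₀ = 4πε₀ℏ²/(m_e e²) = 5.26 × 10⁻¹¹ m
Planck length: ℓ_P = √(ℏG/c³) = 1.61 × 10⁻³⁵ m
1.63 × 10⁻³ × 5.26 × 10⁻¹¹ / 1.61 × 10⁻³⁵ = 5.32 × 10²¹

5.32 × 10²¹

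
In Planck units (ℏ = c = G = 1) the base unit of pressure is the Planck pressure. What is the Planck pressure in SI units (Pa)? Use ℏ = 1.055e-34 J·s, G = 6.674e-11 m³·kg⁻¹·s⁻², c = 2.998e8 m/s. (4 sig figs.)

4.632e113 Pa

p_P = c⁷/(ℏG²)
  = 2.177e59 / 4.699e-55
  = 4.632e113 Pa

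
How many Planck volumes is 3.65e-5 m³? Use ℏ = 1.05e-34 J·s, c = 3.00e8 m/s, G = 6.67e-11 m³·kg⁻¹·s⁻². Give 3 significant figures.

Planck volume: V_P = (ℏG/c³)^(3/2) = 4.18e-105 m³.
3.65e-5 / 4.18e-105 = 8.74e99

8.74e99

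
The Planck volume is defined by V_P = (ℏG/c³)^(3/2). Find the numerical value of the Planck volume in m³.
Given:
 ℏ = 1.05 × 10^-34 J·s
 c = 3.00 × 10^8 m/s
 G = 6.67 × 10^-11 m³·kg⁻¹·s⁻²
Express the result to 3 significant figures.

4.18 × 10^-105 m³

V_P = (ℏG/c³)^(3/2)
  = √(1.75 × 10^-209)
  = 4.18 × 10^-105 m³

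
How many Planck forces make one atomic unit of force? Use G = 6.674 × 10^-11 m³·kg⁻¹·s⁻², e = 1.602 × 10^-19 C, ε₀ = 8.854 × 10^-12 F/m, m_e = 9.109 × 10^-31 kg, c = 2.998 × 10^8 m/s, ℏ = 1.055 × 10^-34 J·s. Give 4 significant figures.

6.791 × 10^-52

atomic unit of force: F_au = E_h/a₀ = m_e²e⁶/((4πε₀)³ℏ⁴) = 8.220 × 10^-8 N
Planck force: F_P = c⁴/G = 1.210 × 10^44 N
ratio = 8.220 × 10^-8 / 1.210 × 10^44 = 6.791 × 10^-52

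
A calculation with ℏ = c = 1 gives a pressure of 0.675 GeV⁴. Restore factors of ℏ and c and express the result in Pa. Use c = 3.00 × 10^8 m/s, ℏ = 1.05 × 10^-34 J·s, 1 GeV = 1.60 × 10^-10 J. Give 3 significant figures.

Pressure is [E]/[L]³ = [E]⁴/(ℏc)³.
1 GeV⁴ → 1/(ℏc)³ × (1 GeV in J)⁴ = 2.10 × 10^37 Pa.
Result: 0.675 × 2.10 × 10^37 = 1.42 × 10^37 Pa.

1.42 × 10^37 Pa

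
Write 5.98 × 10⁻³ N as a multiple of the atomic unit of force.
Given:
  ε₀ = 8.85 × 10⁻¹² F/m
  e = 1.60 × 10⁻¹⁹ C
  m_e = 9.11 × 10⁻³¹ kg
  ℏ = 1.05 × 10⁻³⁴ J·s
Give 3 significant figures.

7.18 × 10⁴

atomic unit of force: F_au = E_h/a₀ = m_e²e⁶/((4πε₀)³ℏ⁴) = 8.33 × 10⁻⁸ N.
5.98 × 10⁻³ / 8.33 × 10⁻⁸ = 7.18 × 10⁴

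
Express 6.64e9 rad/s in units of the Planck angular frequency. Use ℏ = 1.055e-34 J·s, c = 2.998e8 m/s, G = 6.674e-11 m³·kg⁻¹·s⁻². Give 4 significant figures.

3.580e-34

Planck angular frequency: ω_P = √(c⁵/(ℏG)) = 1.855e43 rad/s.
6.64e9 / 1.855e43 = 3.580e-34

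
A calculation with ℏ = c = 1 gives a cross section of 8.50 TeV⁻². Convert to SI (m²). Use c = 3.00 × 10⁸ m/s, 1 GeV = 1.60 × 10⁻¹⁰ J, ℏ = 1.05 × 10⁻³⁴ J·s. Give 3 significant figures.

3.29 × 10⁻³⁷ m²

Area is [L]² = [E]⁻²·(ℏc)²; restore (ℏc)².
1 GeV⁻² → (ℏc)² × (1 GeV in J)⁻² = 3.88 × 10⁻³² m².
Convert the energy scale: 8.50 TeV⁻² = 8.50 × 10⁻⁶ GeV⁻².
Result: 8.50 × 10⁻⁶ × 3.88 × 10⁻³² = 3.29 × 10⁻³⁷ m².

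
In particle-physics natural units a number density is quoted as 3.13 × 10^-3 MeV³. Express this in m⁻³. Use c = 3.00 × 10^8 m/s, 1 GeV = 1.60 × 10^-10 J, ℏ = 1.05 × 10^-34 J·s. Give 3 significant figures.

Number density is [L]⁻³ = [E]³/(ℏc)³.
1 GeV³ → 1/(ℏc)³ × (1 GeV in J)³ = 1.31 × 10^47 m⁻³.
Convert the energy scale: 3.13 × 10^-3 MeV³ = 3.13 × 10^-12 GeV³.
Result: 3.13 × 10^-12 × 1.31 × 10^47 = 4.10 × 10^35 m⁻³.

4.10 × 10^35 m⁻³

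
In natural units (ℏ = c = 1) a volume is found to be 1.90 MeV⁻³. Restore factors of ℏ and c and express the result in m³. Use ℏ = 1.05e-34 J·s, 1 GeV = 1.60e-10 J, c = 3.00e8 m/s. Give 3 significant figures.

Volume is [L]³ = [E]⁻³·(ℏc)³.
1 GeV⁻³ → (ℏc)³ × (1 GeV in J)⁻³ = 7.63e-48 m³.
Convert the energy scale: 1.90 MeV⁻³ = 1.90e9 GeV⁻³.
Result: 1.90e9 × 7.63e-48 = 1.45e-38 m³.

1.45e-38 m³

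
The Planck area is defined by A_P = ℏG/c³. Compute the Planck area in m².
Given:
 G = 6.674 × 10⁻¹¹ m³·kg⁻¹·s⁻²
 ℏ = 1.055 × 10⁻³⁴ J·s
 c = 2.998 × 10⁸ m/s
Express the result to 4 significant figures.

A_P = ℏG/c³
  = 7.041 × 10⁻⁴⁵ / 2.695 × 10²⁵
  = 2.613 × 10⁻⁷⁰ m²

2.613 × 10⁻⁷⁰ m²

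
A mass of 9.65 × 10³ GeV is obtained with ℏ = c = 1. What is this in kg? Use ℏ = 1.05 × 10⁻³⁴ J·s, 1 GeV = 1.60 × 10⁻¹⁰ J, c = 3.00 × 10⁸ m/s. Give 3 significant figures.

1.72 × 10⁻²³ kg

Mass is [E]/c²; divide by c².
1 GeV → 1/c² × (1 GeV in J) = 1.78 × 10⁻²⁷ kg.
Result: 9.65 × 10³ × 1.78 × 10⁻²⁷ = 1.72 × 10⁻²³ kg.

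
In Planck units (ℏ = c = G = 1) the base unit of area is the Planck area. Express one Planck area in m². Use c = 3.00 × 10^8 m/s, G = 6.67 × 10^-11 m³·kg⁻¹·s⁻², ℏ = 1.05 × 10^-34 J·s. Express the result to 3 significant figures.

2.59 × 10^-70 m²

A_P = ℏG/c³
  = 7.00 × 10^-45 / 2.70 × 10^25
  = 2.59 × 10^-70 m²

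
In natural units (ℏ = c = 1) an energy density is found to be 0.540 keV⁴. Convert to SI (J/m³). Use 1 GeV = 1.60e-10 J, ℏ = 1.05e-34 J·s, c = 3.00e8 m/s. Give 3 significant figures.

[E]/[L]³ = [E]⁴/(ℏc)³; restore (ℏc)⁻³.
1 GeV⁴ → 1/(ℏc)³ × (1 GeV in J)⁴ = 2.10e37 J/m³.
Convert the energy scale: 0.540 keV⁴ = 5.40e-25 GeV⁴.
Result: 5.40e-25 × 2.10e37 = 1.13e13 J/m³.

1.13e13 J/m³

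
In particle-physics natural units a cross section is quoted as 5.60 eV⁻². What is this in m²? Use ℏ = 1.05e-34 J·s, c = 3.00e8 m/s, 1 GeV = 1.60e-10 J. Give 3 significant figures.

Area is [L]² = [E]⁻²·(ℏc)²; restore (ℏc)².
1 GeV⁻² → (ℏc)² × (1 GeV in J)⁻² = 3.88e-32 m².
Convert the energy scale: 5.60 eV⁻² = 5.60e18 GeV⁻².
Result: 5.60e18 × 3.88e-32 = 2.17e-13 m².

2.17e-13 m²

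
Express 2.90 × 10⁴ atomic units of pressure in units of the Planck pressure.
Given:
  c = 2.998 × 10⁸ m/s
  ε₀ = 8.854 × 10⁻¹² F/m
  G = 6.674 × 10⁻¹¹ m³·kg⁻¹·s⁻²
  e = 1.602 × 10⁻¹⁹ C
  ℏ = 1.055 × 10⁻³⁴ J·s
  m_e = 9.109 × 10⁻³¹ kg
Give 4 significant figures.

1.834 × 10⁻⁹⁶

atomic unit of pressure: P_au = E_h/a₀³ = m_e⁴e¹⁰/((4πε₀)⁵ℏ⁸) = 2.929 × 10¹³ Pa
Planck pressure: p_P = c⁷/(ℏG²) = 4.632 × 10¹¹³ Pa
2.90 × 10⁴ × 2.929 × 10¹³ / 4.632 × 10¹¹³ = 1.834 × 10⁻⁹⁶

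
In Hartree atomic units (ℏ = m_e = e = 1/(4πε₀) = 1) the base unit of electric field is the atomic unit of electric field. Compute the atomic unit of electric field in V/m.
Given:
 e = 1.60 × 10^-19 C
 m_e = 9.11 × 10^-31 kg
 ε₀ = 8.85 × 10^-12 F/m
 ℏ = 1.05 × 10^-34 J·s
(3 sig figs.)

E_au = E_h/(e a₀) = m_e²e⁵/((4πε₀)³ℏ⁴)
E_h = 4.38 × 10^-18 J
a₀ = 5.26 × 10^-11 m
E_h/(e·a₀) = 5.20 × 10^11 V/m

5.20 × 10^11 V/m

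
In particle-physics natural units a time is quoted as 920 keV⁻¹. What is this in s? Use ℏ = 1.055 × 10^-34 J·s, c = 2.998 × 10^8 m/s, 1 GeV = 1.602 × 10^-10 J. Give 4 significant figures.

A time is [E]⁻¹ in ℏ=c=1; restore one factor of ℏ.
1 GeV⁻¹ → ℏ × (1 GeV in J)⁻¹ = 6.586 × 10^-25 s.
Convert the energy scale: 920 keV⁻¹ = 9.20 × 10^8 GeV⁻¹.
Result: 9.20 × 10^8 × 6.586 × 10^-25 = 6.059 × 10^-16 s.

6.059 × 10^-16 s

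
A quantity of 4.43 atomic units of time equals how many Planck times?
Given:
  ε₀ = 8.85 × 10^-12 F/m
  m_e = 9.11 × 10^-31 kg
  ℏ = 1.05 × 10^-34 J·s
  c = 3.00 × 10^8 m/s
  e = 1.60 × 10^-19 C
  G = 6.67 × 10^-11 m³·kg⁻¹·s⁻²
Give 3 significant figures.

1.98 × 10^27

atomic unit of time: τ_au = (4πε₀)²ℏ³/(m_e e⁴) = 2.40 × 10^-17 s
Planck time: t_P = √(ℏG/c⁵) = 5.37 × 10^-44 s
4.43 × 2.40 × 10^-17 / 5.37 × 10^-44 = 1.98 × 10^27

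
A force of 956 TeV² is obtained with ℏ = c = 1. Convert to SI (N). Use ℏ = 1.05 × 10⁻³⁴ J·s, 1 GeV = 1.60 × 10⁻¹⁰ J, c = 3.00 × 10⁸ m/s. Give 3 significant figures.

7.77 × 10¹⁴ N

Force is [E]/[L] = [E]²/(ℏc); restore (ℏc)⁻¹.
1 GeV² → 1/(ℏc) × (1 GeV in J)² = 8.13 × 10⁵ N.
Convert the energy scale: 956 TeV² = 9.56 × 10⁸ GeV².
Result: 9.56 × 10⁸ × 8.13 × 10⁵ = 7.77 × 10¹⁴ N.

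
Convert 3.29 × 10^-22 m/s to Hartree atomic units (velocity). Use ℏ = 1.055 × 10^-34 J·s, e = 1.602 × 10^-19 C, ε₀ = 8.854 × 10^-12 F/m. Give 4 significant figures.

1.505 × 10^-28

atomic unit of velocity: v_au = e²/(4πε₀ℏ) = 2.186 × 10^6 m/s.
3.29 × 10^-22 / 2.186 × 10^6 = 1.505 × 10^-28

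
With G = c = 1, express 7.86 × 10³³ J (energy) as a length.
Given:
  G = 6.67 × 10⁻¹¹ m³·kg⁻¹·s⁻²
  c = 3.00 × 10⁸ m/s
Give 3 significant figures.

Energy → length via G/c⁴.
7.86 × 10³³ J × (G/c⁴) = 6.47 × 10⁻¹¹ m

6.47 × 10⁻¹¹ m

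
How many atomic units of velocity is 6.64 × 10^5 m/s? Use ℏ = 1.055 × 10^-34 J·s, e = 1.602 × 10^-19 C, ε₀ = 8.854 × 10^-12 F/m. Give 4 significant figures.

0.3037

atomic unit of velocity: v_au = e²/(4πε₀ℏ) = 2.186 × 10^6 m/s.
6.64 × 10^5 / 2.186 × 10^6 = 0.3037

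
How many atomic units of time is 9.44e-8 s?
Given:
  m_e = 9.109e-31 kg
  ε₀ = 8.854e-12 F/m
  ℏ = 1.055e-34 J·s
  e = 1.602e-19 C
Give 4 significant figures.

atomic unit of time: τ_au = (4πε₀)²ℏ³/(m_e e⁴) = 2.423e-17 s.
9.44e-8 / 2.423e-17 = 3.896e9

3.896e9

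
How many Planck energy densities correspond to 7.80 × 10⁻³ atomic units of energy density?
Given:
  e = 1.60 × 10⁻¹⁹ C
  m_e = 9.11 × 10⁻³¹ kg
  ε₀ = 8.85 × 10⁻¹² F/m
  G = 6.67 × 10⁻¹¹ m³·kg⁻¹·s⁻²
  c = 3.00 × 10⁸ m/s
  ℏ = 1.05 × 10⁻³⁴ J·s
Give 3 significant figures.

atomic unit of energy density: u_au = E_h/a₀³ = m_e⁴e¹⁰/((4πε₀)⁵ℏ⁸) = 3.01 × 10¹³ J/m³
Planck energy density: u_P = c⁷/(ℏG²) = 4.68 × 10¹¹³ J/m³
7.80 × 10⁻³ × 3.01 × 10¹³ / 4.68 × 10¹¹³ = 5.02 × 10⁻¹⁰³

5.02 × 10⁻¹⁰³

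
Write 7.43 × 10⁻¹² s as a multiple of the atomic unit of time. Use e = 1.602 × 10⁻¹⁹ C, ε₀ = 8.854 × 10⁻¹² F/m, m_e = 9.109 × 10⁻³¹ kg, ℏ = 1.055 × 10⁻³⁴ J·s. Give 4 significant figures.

atomic unit of time: τ_au = (4πε₀)²ℏ³/(m_e e⁴) = 2.423 × 10⁻¹⁷ s.
7.43 × 10⁻¹² / 2.423 × 10⁻¹⁷ = 3.067 × 10⁵

3.067 × 10⁵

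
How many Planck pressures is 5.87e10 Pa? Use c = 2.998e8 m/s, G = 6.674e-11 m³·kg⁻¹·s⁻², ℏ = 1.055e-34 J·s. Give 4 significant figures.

1.267e-103

Planck pressure: p_P = c⁷/(ℏG²) = 4.632e113 Pa.
5.87e10 / 4.632e113 = 1.267e-103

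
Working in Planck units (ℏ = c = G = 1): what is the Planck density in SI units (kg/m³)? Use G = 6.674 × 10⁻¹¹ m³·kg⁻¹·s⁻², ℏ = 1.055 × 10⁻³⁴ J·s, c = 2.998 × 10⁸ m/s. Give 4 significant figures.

Dimensional analysis gives ρ_P = c⁵/(ℏG²).
  = 2.422 × 10⁴² / 4.699 × 10⁻⁵⁵
  = 5.154 × 10⁹⁶ kg/m³

5.154 × 10⁹⁶ kg/m³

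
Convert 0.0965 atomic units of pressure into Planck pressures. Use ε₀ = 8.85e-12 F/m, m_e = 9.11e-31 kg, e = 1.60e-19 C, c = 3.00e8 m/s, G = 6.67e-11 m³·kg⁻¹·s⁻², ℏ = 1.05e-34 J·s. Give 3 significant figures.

atomic unit of pressure: P_au = E_h/a₀³ = m_e⁴e¹⁰/((4πε₀)⁵ℏ⁸) = 3.01e13 Pa
Planck pressure: p_P = c⁷/(ℏG²) = 4.68e113 Pa
0.0965 × 3.01e13 / 4.68e113 = 6.21e-102

6.21e-102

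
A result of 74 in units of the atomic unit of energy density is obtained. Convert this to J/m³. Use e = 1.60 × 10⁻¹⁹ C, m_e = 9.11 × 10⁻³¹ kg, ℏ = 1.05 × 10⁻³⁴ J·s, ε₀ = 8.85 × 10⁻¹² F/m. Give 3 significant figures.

2.23 × 10¹⁵ J/m³

One atomic unit of energy density: u_au = E_h/a₀³ = m_e⁴e¹⁰/((4πε₀)⁵ℏ⁸) = 3.01 × 10¹³ J/m³.
74 × 3.01 × 10¹³ J/m³ = 2.23 × 10¹⁵ J/m³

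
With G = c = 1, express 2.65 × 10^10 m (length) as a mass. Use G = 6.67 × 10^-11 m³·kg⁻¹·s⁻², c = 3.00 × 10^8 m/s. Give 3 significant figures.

3.58 × 10^37 kg

Length → mass via c²/G.
2.65 × 10^10 m × (c²/G) = 3.58 × 10^37 kg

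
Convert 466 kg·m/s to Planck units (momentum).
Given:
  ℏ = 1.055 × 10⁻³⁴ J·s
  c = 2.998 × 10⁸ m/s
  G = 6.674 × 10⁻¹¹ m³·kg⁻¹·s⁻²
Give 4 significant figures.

Planck momentum: p_P = √(ℏc³/G) = 6.527 kg·m/s.
466 / 6.527 = 71.40

71.40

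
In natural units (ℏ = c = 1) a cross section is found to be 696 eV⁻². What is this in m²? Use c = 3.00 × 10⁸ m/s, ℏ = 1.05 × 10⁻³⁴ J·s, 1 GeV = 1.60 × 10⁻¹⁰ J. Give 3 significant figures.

Area is [L]² = [E]⁻²·(ℏc)²; restore (ℏc)².
1 GeV⁻² → (ℏc)² × (1 GeV in J)⁻² = 3.88 × 10⁻³² m².
Convert the energy scale: 696 eV⁻² = 6.96 × 10²⁰ GeV⁻².
Result: 6.96 × 10²⁰ × 3.88 × 10⁻³² = 2.70 × 10⁻¹¹ m².

2.70 × 10⁻¹¹ m²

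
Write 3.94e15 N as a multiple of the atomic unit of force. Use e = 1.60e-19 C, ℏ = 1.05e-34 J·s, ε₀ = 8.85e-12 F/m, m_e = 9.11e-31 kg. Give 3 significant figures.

atomic unit of force: F_au = E_h/a₀ = m_e²e⁶/((4πε₀)³ℏ⁴) = 8.33e-8 N.
3.94e15 / 8.33e-8 = 4.73e22

4.73e22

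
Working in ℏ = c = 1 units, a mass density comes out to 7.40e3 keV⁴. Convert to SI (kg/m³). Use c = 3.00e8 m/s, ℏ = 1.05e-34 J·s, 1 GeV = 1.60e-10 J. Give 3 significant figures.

Mass density is [E]/(c²[L]³) = [E]⁴/(ℏ³c⁵).
1 GeV⁴ → 1/(ℏ³c⁵) × (1 GeV in J)⁴ = 2.33e20 kg/m³.
Convert the energy scale: 7.40e3 keV⁴ = 7.40e-21 GeV⁴.
Result: 7.40e-21 × 2.33e20 = 1.72 kg/m³.

1.72 kg/m³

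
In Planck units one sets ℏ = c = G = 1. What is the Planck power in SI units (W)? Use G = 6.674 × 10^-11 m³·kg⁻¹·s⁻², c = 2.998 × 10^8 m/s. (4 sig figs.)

3.629 × 10^52 W

P_P = c⁵/G
  = 2.422 × 10^42 / 6.674 × 10^-11
  = 3.629 × 10^52 W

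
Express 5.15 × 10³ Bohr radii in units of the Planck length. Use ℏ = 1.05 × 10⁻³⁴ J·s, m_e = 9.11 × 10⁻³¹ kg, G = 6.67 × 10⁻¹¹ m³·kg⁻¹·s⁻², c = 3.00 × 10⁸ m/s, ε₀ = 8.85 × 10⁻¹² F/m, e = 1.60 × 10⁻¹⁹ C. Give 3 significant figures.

1.68 × 10²⁸

Bohr radius: a₀ = 4πε₀ℏ²/(m_e e²) = 5.26 × 10⁻¹¹ m
Planck length: ℓ_P = √(ℏG/c³) = 1.61 × 10⁻³⁵ m
5.15 × 10³ × 5.26 × 10⁻¹¹ / 1.61 × 10⁻³⁵ = 1.68 × 10²⁸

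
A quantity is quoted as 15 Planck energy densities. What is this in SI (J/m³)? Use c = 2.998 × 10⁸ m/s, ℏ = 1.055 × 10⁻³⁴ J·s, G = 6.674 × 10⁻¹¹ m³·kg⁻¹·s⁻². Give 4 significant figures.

One Planck energy density: u_P = c⁷/(ℏG²) = 4.632 × 10¹¹³ J/m³.
15 × 4.632 × 10¹¹³ J/m³ = 6.948 × 10¹¹⁴ J/m³

6.948 × 10¹¹⁴ J/m³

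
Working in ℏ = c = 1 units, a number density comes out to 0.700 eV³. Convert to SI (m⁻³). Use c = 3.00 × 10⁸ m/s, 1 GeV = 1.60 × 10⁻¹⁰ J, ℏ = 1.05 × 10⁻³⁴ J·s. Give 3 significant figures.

Number density is [L]⁻³ = [E]³/(ℏc)³.
1 GeV³ → 1/(ℏc)³ × (1 GeV in J)³ = 1.31 × 10⁴⁷ m⁻³.
Convert the energy scale: 0.700 eV³ = 7.00 × 10⁻²⁸ GeV³.
Result: 7.00 × 10⁻²⁸ × 1.31 × 10⁴⁷ = 9.17 × 10¹⁹ m⁻³.

9.17 × 10¹⁹ m⁻³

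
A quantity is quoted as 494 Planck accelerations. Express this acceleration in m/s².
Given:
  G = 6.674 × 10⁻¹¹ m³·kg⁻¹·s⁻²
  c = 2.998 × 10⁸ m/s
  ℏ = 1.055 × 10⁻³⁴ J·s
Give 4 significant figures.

One Planck acceleration: a_P = √(c⁷/(ℏG)) = 5.560 × 10⁵¹ m/s².
494 × 5.560 × 10⁵¹ m/s² = 2.747 × 10⁵⁴ m/s²

2.747 × 10⁵⁴ m/s²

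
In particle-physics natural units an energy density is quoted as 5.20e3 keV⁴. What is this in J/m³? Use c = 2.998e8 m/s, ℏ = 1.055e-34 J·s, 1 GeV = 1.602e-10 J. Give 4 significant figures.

1.082e17 J/m³

[E]/[L]³ = [E]⁴/(ℏc)³; restore (ℏc)⁻³.
1 GeV⁴ → 1/(ℏc)³ × (1 GeV in J)⁴ = 2.082e37 J/m³.
Convert the energy scale: 5.20e3 keV⁴ = 5.20e-21 GeV⁴.
Result: 5.20e-21 × 2.082e37 = 1.082e17 J/m³.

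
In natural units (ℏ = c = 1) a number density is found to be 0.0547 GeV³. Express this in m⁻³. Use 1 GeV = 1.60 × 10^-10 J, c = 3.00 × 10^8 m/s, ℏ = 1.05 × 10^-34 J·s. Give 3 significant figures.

Number density is [L]⁻³ = [E]³/(ℏc)³.
1 GeV³ → 1/(ℏc)³ × (1 GeV in J)³ = 1.31 × 10^47 m⁻³.
Result: 0.0547 × 1.31 × 10^47 = 7.17 × 10^45 m⁻³.

7.17 × 10^45 m⁻³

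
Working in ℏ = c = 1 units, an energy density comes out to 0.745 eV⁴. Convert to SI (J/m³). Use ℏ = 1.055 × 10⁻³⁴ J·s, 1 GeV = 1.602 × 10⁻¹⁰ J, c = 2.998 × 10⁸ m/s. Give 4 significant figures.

[E]/[L]³ = [E]⁴/(ℏc)³; restore (ℏc)⁻³.
1 GeV⁴ → 1/(ℏc)³ × (1 GeV in J)⁴ = 2.082 × 10³⁷ J/m³.
Convert the energy scale: 0.745 eV⁴ = 7.45 × 10⁻³⁷ GeV⁴.
Result: 7.45 × 10⁻³⁷ × 2.082 × 10³⁷ = 15.51 J/m³.

15.51 J/m³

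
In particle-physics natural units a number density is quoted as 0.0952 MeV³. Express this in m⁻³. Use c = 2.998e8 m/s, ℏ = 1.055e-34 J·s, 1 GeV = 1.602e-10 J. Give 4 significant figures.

1.237e37 m⁻³

Number density is [L]⁻³ = [E]³/(ℏc)³.
1 GeV³ → 1/(ℏc)³ × (1 GeV in J)³ = 1.299e47 m⁻³.
Convert the energy scale: 0.0952 MeV³ = 9.52e-11 GeV³.
Result: 9.52e-11 × 1.299e47 = 1.237e37 m⁻³.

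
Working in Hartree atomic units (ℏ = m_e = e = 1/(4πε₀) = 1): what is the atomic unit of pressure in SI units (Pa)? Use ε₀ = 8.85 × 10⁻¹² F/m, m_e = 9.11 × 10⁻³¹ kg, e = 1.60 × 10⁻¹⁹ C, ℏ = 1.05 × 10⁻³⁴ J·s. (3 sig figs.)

From ℏ = m_e = e = 1/(4πε₀) = 1 the pressure scale is P_au = E_h/a₀³ = m_e⁴e¹⁰/((4πε₀)⁵ℏ⁸).
E_h = 4.38 × 10⁻¹⁸ J
a₀ = 5.26 × 10⁻¹¹ m
E_h/a₀³ = 3.01 × 10¹³ Pa

3.01 × 10¹³ Pa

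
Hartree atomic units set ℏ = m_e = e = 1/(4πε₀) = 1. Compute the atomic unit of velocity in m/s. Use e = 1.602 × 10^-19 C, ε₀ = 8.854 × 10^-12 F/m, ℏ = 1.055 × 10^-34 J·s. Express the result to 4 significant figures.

2.186 × 10^6 m/s

From ℏ = m_e = e = 1/(4πε₀) = 1 the velocity scale is v_au = e²/(4πε₀ℏ).
  = 2.566 × 10^-38 / 1.174 × 10^-44
  = 2.186 × 10^6 m/s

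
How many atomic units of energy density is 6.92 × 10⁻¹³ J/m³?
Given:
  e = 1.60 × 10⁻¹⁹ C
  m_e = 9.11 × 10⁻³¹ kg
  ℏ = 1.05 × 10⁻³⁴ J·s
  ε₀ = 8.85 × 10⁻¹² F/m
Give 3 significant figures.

atomic unit of energy density: u_au = E_h/a₀³ = m_e⁴e¹⁰/((4πε₀)⁵ℏ⁸) = 3.01 × 10¹³ J/m³.
6.92 × 10⁻¹³ / 3.01 × 10¹³ = 2.30 × 10⁻²⁶

2.30 × 10⁻²⁶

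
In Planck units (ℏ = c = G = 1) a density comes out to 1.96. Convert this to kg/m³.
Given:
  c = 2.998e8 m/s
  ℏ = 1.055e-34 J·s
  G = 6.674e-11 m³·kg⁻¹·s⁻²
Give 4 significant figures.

One Planck density: ρ_P = c⁵/(ℏG²) = 5.154e96 kg/m³.
1.96 × 5.154e96 kg/m³ = 1.010e97 kg/m³

1.010e97 kg/m³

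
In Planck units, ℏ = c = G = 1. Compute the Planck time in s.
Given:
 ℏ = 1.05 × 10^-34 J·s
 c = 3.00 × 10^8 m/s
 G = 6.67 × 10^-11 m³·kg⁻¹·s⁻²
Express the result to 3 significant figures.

5.37 × 10^-44 s

From ℏ = c = G = 1 the time scale is t_P = √(ℏG/c⁵).
  = √(2.88 × 10^-87)
  = 5.37 × 10^-44 s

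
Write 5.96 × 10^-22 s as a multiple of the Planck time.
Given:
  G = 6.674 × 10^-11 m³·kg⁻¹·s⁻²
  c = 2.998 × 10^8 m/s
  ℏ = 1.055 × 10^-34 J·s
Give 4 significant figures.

1.105 × 10^22

Planck time: t_P = √(ℏG/c⁵) = 5.392 × 10^-44 s.
5.96 × 10^-22 / 5.392 × 10^-44 = 1.105 × 10^22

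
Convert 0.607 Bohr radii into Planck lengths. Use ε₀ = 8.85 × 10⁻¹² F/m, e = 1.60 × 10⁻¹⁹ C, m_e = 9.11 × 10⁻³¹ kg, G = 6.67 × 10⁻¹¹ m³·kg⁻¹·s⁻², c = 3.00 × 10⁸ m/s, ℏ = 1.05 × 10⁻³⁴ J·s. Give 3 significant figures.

1.98 × 10²⁴

Bohr radius: a₀ = 4πε₀ℏ²/(m_e e²) = 5.26 × 10⁻¹¹ m
Planck length: ℓ_P = √(ℏG/c³) = 1.61 × 10⁻³⁵ m
0.607 × 5.26 × 10⁻¹¹ / 1.61 × 10⁻³⁵ = 1.98 × 10²⁴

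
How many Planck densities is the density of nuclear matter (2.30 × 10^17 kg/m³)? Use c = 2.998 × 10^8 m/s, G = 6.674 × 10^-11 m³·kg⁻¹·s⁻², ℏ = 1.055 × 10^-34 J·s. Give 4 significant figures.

Planck density: ρ_P = c⁵/(ℏG²) = 5.154 × 10^96 kg/m³.
2.30 × 10^17 / 5.154 × 10^96 = 4.463 × 10^-80

4.463 × 10^-80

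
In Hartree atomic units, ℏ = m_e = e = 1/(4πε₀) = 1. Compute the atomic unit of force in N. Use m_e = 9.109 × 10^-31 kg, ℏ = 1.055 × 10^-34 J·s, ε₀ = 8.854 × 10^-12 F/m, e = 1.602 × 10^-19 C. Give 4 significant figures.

From ℏ = m_e = e = 1/(4πε₀) = 1 the force scale is F_au = E_h/a₀ = m_e²e⁶/((4πε₀)³ℏ⁴).
E_h = 4.354 × 10^-18 J
a₀ = 5.297 × 10^-11 m
E_h/a₀ = 8.220 × 10^-8 N

8.220 × 10^-8 N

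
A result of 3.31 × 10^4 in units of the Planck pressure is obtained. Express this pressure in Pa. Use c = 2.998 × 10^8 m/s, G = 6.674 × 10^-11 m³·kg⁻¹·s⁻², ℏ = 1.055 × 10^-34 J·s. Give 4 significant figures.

One Planck pressure: p_P = c⁷/(ℏG²) = 4.632 × 10^113 Pa.
3.31 × 10^4 × 4.632 × 10^113 Pa = 1.533 × 10^118 Pa

1.533 × 10^118 Pa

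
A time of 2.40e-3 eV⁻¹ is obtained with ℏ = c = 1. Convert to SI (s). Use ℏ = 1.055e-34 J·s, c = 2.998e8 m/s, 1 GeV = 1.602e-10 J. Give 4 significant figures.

A time is [E]⁻¹ in ℏ=c=1; restore one factor of ℏ.
1 GeV⁻¹ → ℏ × (1 GeV in J)⁻¹ = 6.586e-25 s.
Convert the energy scale: 2.40e-3 eV⁻¹ = 2.40e6 GeV⁻¹.
Result: 2.40e6 × 6.586e-25 = 1.581e-18 s.

1.581e-18 s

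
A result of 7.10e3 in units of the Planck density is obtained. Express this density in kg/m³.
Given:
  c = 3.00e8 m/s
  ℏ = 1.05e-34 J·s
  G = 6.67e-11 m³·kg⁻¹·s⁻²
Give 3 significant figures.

3.69e100 kg/m³

One Planck density: ρ_P = c⁵/(ℏG²) = 5.20e96 kg/m³.
7.10e3 × 5.20e96 kg/m³ = 3.69e100 kg/m³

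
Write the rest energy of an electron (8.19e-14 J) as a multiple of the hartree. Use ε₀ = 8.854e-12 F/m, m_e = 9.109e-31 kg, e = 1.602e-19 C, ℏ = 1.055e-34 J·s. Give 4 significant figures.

hartree: E_h = m_e e⁴/(4πε₀ℏ)² = 4.354e-18 J.
8.19e-14 / 4.354e-18 = 1.881e4

1.881e4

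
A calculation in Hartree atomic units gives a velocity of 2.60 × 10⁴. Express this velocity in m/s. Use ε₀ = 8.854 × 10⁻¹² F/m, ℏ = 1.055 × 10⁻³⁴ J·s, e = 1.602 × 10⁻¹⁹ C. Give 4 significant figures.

5.685 × 10¹⁰ m/s

One atomic unit of velocity: v_au = e²/(4πε₀ℏ) = 2.186 × 10⁶ m/s.
2.60 × 10⁴ × 2.186 × 10⁶ m/s = 5.685 × 10¹⁰ m/s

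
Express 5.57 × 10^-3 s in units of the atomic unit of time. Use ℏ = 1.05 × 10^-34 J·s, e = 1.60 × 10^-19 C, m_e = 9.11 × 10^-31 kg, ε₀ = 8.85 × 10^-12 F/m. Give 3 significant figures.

2.32 × 10^14

atomic unit of time: τ_au = (4πε₀)²ℏ³/(m_e e⁴) = 2.40 × 10^-17 s.
5.57 × 10^-3 / 2.40 × 10^-17 = 2.32 × 10^14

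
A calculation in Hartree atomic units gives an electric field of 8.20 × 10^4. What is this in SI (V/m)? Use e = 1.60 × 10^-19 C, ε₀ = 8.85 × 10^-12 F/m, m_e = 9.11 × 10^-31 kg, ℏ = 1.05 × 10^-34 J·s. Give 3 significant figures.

One atomic unit of electric field: E_au = E_h/(e a₀) = m_e²e⁵/((4πε₀)³ℏ⁴) = 5.20 × 10^11 V/m.
8.20 × 10^4 × 5.20 × 10^11 V/m = 4.27 × 10^16 V/m

4.27 × 10^16 V/m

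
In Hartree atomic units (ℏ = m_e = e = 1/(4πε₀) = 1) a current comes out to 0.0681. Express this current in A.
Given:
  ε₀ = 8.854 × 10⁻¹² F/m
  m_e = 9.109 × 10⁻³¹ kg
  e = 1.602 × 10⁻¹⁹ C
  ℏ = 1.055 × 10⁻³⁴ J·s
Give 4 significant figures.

4.503 × 10⁻⁴ A

One atomic unit of electric current: I_au = e E_h/ℏ = m_e e⁵/((4πε₀)²ℏ³) = 6.612 × 10⁻³ A.
0.0681 × 6.612 × 10⁻³ A = 4.503 × 10⁻⁴ A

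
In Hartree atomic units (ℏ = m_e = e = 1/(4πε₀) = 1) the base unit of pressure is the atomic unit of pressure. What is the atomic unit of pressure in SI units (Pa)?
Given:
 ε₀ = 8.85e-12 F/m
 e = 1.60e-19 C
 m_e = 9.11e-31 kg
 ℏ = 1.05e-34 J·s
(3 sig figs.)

3.01e13 Pa

P_au = E_h/a₀³ = m_e⁴e¹⁰/((4πε₀)⁵ℏ⁸)
E_h = 4.38e-18 J
a₀ = 5.26e-11 m
E_h/a₀³ = 3.01e13 Pa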